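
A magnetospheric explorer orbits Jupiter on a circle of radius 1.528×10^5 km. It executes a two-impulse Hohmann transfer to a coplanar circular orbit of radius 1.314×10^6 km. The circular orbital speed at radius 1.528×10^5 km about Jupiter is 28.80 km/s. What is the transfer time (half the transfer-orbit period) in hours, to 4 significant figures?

From the circular-orbit relation v² = μ/r at r = 1.528×10^5 km: μ = v²r = (28.80)² × 1.528×10^5 = 1.26738×10^8 km³/s².
Transfer-ellipse semi-major axis a_t = (r₁ + r₂)/2 = (1.528×10^5 + 1.314×10^6)/2 = 7.334×10^5 km.
Transfer time t = π√(a_t³/μ) = π√((7.334×10^5)³ / 1.26738×10^8) = 1.753×10^5 s.
Converting: 1.753×10^5 s ÷ 3600 s/hour = 48.69 hours.

t = 48.69 hours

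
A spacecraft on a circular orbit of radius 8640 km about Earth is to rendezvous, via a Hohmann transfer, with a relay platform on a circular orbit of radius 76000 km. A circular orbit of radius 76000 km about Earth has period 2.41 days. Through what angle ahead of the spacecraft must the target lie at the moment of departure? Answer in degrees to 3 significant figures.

φ = 105°

From Kepler's third law T² = 4π²r³/μ at r = 76000 km, T = 2.41 days = 2.41 × 86400 s = 2.08224×10^5 s: μ = 4π²r³/T² = 3.99704×10^5 km³/s².
Transfer-ellipse semi-major axis a_t = (r₁ + r₂)/2 = (8640 + 76000)/2 = 42320 km.
Transfer time t = π√(a_t³/μ) = 43261 s.
Target angular speed ω₂ = √(μ/r₂³) = 3.0175×10^-5 rad/s.
Angle swept by the target during transfer: ω₂·t = 1.3054 rad = 74.79°.
The spacecraft traverses 180° on the transfer ellipse, so the target must lead by 180° − 74.79° = 105°.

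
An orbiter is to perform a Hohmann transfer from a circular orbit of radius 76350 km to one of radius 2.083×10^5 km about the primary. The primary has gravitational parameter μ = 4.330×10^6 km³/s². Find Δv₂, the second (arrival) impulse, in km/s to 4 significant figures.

Δv₂ = 1.220 km/s

Transfer-ellipse semi-major axis a_t = (r₁ + r₂)/2 = (76350 + 2.083×10^5)/2 = 1.42325×10^5 km.
Circular speed at r = 2.083×10^5 km: v_c = √(μ/r) = 4.559 km/s.
Transfer-orbit speed at the same r (vis-viva, a = a_t): v_t = √[μ(2/r − 1/a_t)] = 3.339 km/s.
Δv₂ = |v_t − v_c| = |3.339 − 4.559| = 1.220 km/s.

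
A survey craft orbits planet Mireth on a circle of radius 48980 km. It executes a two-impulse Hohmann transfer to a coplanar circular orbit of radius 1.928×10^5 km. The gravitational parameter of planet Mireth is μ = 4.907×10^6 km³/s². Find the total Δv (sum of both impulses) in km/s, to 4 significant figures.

Δv = 4.465 km/s

Semi-major axis of the transfer orbit: a_t = (48980 + 1.928×10^5)/2 = 1.2089×10^5 km.
At r₁ the circular-orbit speed is v₁ = √(μ/r₁) = 10.009 km/s.
Transfer-orbit speed at r₁ (vis-viva equation): v_p = √[μ(2/r₁ − 1/a_t)] = 12.640 km/s.
First burn Δv₁ = |v_p − v₁| = 2.631 km/s.
At r₂, v₂ = √(μ/r₂) = 5.045 km/s.
Transfer-orbit speed at r₂: v_a = √[μ(2/r₂ − 1/a_t)] = 3.211 km/s.
Second burn Δv₂ = |v₂ − v_a| = 1.834 km/s.
Total Δv = Δv₁ + Δv₂ = 4.465 km/s.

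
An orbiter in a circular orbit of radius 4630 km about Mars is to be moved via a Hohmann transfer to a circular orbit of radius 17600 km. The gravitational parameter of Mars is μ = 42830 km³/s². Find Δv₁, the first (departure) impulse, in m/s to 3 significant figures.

Transfer-ellipse semi-major axis a_t = (r₁ + r₂)/2 = (4630 + 17600)/2 = 11115 km.
On the circular orbit at r = 4630 km, v_c = √(μ/r) = 3.04147 km/s.
Vis-viva on the transfer ellipse at r = 4630 km gives v_t = √[μ(2/r − 1/a_t)] = 3.82724 km/s.
Δv₁ = |v_t − v_c| = |3.82724 − 3.04147| = 0.7858 km/s.

Δv₁ = 786 m/s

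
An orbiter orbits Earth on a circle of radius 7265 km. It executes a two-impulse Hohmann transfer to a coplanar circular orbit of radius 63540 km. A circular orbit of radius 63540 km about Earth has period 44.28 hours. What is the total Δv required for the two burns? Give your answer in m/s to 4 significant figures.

From Kepler's third law T² = 4π²r³/μ at r = 63540 km, T = 44.28 hours = 44.28 × 3600 s = 1.59408×10^5 s: μ = 4π²r³/T² = 3.98548×10^5 km³/s².
Semi-major axis of the transfer orbit: a_t = (7265 + 63540)/2 = 35402.5 km.
At r₁ the circular-orbit speed is v₁ = √(μ/r₁) = 7.407 km/s.
Transfer-orbit speed at r₁ (vis-viva): v_p = √[μ(2/r₁ − 1/a_t)] = 9.923 km/s.
First burn Δv₁ = |v_p − v₁| = 2.516 km/s.
At r₂, v₂ = √(μ/r₂) = 2.5045 km/s.
Transfer-orbit speed at r₂: v_a = √[μ(2/r₂ − 1/a_t)] = 1.1345 km/s.
Second burn Δv₂ = |v₂ − v_a| = 1.370 km/s.
Δv = Δv₁ + Δv₂ = 2.516 + 1.370 = 3.886 km/s.

Δv = 3886 m/s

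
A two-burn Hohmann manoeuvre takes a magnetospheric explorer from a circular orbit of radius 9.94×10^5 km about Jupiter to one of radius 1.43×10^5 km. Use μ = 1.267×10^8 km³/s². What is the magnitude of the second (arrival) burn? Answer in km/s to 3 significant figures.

Δv₂ = 9.59 km/s

Semi-major axis of the transfer orbit: a_t = (9.940×10^5 + 1.430×10^5)/2 = 5.685×10^5 km.
Circular speed at r = 1.430×10^5 km: v_c = √(μ/r) = 29.766 km/s.
Vis-viva on the transfer ellipse at r = 1.430×10^5 km gives v_t = √[μ(2/r − 1/a_t)] = 39.359 km/s.
Δv₂ = |v_t − v_c| = |39.359 − 29.766| = 9.593 km/s.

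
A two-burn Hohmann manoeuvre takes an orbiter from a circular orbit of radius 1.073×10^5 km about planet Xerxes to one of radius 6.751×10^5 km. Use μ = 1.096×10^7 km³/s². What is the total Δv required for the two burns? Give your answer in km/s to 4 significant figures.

Δv = 5.089 km/s

Transfer-ellipse semi-major axis a_t = (r₁ + r₂)/2 = (1.073×10^5 + 6.751×10^5)/2 = 3.912×10^5 km.
Circular speed at r₁: v₁ = √(μ/r₁) = √(1.096×10^7/1.073×10^5) = 10.11 km/s.
On the transfer ellipse at r₁, v² = μ(2/r − 1/a) gives v_p = √[μ(2/r₁ − 1/a_t)] = 13.28 km/s.
First burn Δv₁ = |v_p − v₁| = 3.170 km/s.
Circular speed at r₂: v₂ = √(μ/r₂) = 4.029 km/s.
Transfer-orbit speed at r₂: v_a = √[μ(2/r₂ − 1/a_t)] = 2.110 km/s.
Second burn Δv₂ = |v₂ − v_a| = 1.919 km/s.
Total Δv = Δv₁ + Δv₂ = 5.089 km/s.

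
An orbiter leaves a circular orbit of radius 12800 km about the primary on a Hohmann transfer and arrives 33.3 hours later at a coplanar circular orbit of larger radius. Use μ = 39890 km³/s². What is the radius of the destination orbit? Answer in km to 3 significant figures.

Transfer time t = 33.3 hours = 1.1988×10^5 s, and t = π√(a_t³/μ).
So a_t = (μ t²/π²)^(1/3) = (39890 × (1.1988×10^5)² / π²)^(1/3) = 38727 km.
Since a_t = (r₁ + r₂)/2, r₂ = 2a_t − r₁ = 2×38727 − 12800 = 64654 km.

r₂ = 64700 km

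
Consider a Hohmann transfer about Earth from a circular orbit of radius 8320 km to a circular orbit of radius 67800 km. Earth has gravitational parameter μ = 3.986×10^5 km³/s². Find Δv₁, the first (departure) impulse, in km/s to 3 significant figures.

Δv₁ = 2.32 km/s

Semi-major axis of the transfer orbit: a_t = (8320 + 67800)/2 = 38060 km.
Circular speed at r = 8320 km: v_c = √(μ/r) = 6.9216 km/s.
Transfer-orbit speed at the same r (vis-viva, a = a_t): v_t = √[μ(2/r − 1/a_t)] = 9.2382 km/s.
Δv₁ = |v_t − v_c| = |9.2382 − 6.9216| = 2.317 km/s.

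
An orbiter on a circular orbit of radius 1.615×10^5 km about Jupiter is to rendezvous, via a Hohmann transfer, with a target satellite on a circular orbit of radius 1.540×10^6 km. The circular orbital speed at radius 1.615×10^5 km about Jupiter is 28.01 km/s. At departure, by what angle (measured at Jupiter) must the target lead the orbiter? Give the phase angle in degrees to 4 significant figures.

From the circular-orbit relation v² = μ/r at r = 1.615×10^5 km: μ = v²r = (28.01)² × 1.615×10^5 = 1.26706×10^8 km³/s².
The Hohmann ellipse has a_t = (r₁ + r₂)/2 = 8.5075×10^5 km.
The half-period of the transfer ellipse is t = π√(a_t³/μ) = 2.190×10^5 s.
The target's mean motion on its circular orbit is ω₂ = √(μ/r₂³) = 5.890×10^-6 rad/s.
Angle swept by the target during transfer: ω₂·t = 1.290 rad = 73.91°.
Arrival is 180° from departure on the ellipse, so φ = 180° − 73.91° = 106.1°.

φ = 106.1°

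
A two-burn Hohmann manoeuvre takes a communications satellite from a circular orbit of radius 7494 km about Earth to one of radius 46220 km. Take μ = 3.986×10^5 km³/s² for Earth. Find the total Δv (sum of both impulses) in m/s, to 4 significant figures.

Semi-major axis of the transfer orbit: a_t = (7494 + 46220)/2 = 26857 km.
At r₁ the circular-orbit speed is v₁ = √(μ/r₁) = 7.2931 km/s.
Transfer-orbit speed at r₁ (vis-viva equation): v_p = √[μ(2/r₁ − 1/a_t)] = 9.5675 km/s.
First burn Δv₁ = |v_p − v₁| = 2.2744 km/s.
At r₂, v₂ = √(μ/r₂) = 2.93666 km/s.
Transfer-orbit speed at r₂: v_a = √[μ(2/r₂ − 1/a_t)] = 1.55125 km/s.
Second burn Δv₂ = |v₂ − v_a| = 1.3854 km/s.
Total Δv = Δv₁ + Δv₂ = 3.660 km/s.

Δv = 3660 m/s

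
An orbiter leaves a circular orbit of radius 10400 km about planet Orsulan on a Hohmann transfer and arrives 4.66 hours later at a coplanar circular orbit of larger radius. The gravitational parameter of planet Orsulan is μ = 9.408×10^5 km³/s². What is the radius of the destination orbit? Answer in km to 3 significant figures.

r₂ = 49500 km

Transfer time t = 4.66 hours = 16776 s, and t = π√(a_t³/μ).
So a_t = (μ t²/π²)^(1/3) = (9.408×10^5 × (16776)² / π²)^(1/3) = 29936 km.
Since a_t = (r₁ + r₂)/2, r₂ = 2a_t − r₁ = 2×29936 − 10400 = 49472 km.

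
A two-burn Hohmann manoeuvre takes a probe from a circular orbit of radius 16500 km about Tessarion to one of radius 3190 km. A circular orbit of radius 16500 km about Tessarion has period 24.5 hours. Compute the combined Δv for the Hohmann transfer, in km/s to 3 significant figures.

From Kepler's third law T² = 4π²r³/μ at r = 16500 km, T = 24.5 hours = 24.5 × 3600 s = 88200 s: μ = 4π²r³/T² = 22796.8 km³/s².
Semi-major axis of the transfer orbit: a_t = (16500 + 3190)/2 = 9845 km.
At r₁ the circular-orbit speed is v₁ = √(μ/r₁) = 1.1754 km/s.
On the transfer ellipse at r₁, v² = μ(2/r − 1/a) gives v_a = √[μ(2/r₁ − 1/a_t)] = 0.66909 km/s.
First burn Δv₁ = |v_a − v₁| = 0.5063 km/s.
Circular speed at r₂: v₂ = √(μ/r₂) = 2.6733 km/s.
Transfer-orbit speed at r₂: v_p = √[μ(2/r₂ − 1/a_t)] = 3.4608 km/s.
Second burn Δv₂ = |v₂ − v_p| = 0.7875 km/s.
Total Δv = Δv₁ + Δv₂ = 1.294 km/s.

Δv = 1.29 km/s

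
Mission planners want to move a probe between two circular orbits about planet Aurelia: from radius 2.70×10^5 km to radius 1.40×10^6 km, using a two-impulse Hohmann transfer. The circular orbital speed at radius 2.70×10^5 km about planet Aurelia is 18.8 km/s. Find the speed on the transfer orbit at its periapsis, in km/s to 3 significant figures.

v = 24.3 km/s

From the circular-orbit relation v² = μ/r at r = 2.70×10^5 km: μ = v²r = (18.8)² × 2.70×10^5 = 9.54288×10^7 km³/s².
Semi-major axis of the transfer orbit: a_t = (2.700×10^5 + 1.400×10^6)/2 = 8.350×10^5 km.
At periapsis, r = 2.700×10^5 km.
Applying v² = μ(2/r − 1/a_t): v = 24.34 km/s.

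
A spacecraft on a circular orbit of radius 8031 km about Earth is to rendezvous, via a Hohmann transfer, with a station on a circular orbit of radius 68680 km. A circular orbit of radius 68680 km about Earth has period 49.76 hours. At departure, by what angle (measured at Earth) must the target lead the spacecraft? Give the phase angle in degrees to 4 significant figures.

φ = 104.9°

From Kepler's third law T² = 4π²r³/μ at r = 68680 km, T = 49.76 hours = 49.76 × 3600 s = 1.79136×10^5 s: μ = 4π²r³/T² = 3.98552×10^5 km³/s².
The Hohmann ellipse has a_t = (r₁ + r₂)/2 = 38355.5 km.
The half-period of the transfer ellipse is t = π√(a_t³/μ) = 37381 s.
The target's mean motion on its circular orbit is ω₂ = √(μ/r₂³) = 3.5075×10^-5 rad/s.
Angle swept by the target during transfer: ω₂·t = 1.3111 rad = 75.12°.
The spacecraft traverses 180° on the transfer ellipse, so the target must lead by 180° − 75.12° = 104.9°.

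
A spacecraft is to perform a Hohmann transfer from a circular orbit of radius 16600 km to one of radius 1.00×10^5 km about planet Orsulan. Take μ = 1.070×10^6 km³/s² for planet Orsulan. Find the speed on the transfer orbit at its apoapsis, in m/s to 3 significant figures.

v = 1750 m/s

The Hohmann ellipse has a_t = (r₁ + r₂)/2 = 58300 km.
At apoapsis, r = 1.000×10^5 km.
Applying v² = μ(2/r − 1/a_t): v = 1.745 km/s.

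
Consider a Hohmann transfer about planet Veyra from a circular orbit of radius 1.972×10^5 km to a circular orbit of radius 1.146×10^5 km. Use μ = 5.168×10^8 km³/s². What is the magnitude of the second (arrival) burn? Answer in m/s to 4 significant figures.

Semi-major axis of the transfer orbit: a_t = (1.972×10^5 + 1.146×10^5)/2 = 1.559×10^5 km.
Circular speed at r = 1.146×10^5 km: v_c = √(μ/r) = 67.1535 km/s.
Vis-viva on the transfer ellipse at r = 1.146×10^5 km gives v_t = √[μ(2/r − 1/a_t)] = 75.5265 km/s.
Δv₂ = |v_t − v_c| = |75.5265 − 67.1535| = 8.373 km/s.

Δv₂ = 8373 m/s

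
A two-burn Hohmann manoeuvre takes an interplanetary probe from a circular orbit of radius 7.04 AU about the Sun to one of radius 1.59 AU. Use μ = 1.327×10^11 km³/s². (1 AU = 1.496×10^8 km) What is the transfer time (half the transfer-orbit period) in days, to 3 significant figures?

In km: r₁ = 7.04 × 1.496×10^8 = 1.053184×10^9 km; r₂ = 1.59 × 1.496×10^8 = 2.37864×10^8 km.
Transfer-ellipse semi-major axis a_t = (r₁ + r₂)/2 = (1.053184×10^9 + 2.37864×10^8)/2 = 6.45524×10^8 km.
Half the transfer-orbit period gives t = π√(a_t³/μ) = 1.414×10^8 s.
Converting: 1.414×10^8 s ÷ 86400 s/day = 1640 days.

t = 1640 days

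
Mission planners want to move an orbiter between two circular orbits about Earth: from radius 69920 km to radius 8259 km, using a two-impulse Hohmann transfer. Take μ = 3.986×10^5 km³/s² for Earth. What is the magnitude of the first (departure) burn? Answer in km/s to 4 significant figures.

Δv₁ = 1.290 km/s

Transfer-ellipse semi-major axis a_t = (r₁ + r₂)/2 = (69920 + 8259)/2 = 39089.5 km.
On the circular orbit at r = 69920 km, v_c = √(μ/r) = 2.3876 km/s.
Vis-viva on the transfer ellipse at r = 69920 km gives v_t = √[μ(2/r − 1/a_t)] = 1.0975 km/s.
Δv₁ = |v_t − v_c| = |1.0975 − 2.3876| = 1.290 km/s.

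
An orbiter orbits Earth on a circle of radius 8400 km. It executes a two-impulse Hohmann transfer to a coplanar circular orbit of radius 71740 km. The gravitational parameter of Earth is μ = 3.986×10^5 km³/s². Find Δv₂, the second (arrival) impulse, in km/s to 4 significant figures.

Δv₂ = 1.278 km/s

Semi-major axis of the transfer orbit: a_t = (8400 + 71740)/2 = 40070 km.
Circular speed at r = 71740 km: v_c = √(μ/r) = 2.357 km/s.
Transfer-orbit speed at the same r (vis-viva, a = a_t): v_t = √[μ(2/r − 1/a_t)] = 1.079 km/s.
Δv₂ = |v_t − v_c| = |1.079 − 2.357| = 1.278 km/s.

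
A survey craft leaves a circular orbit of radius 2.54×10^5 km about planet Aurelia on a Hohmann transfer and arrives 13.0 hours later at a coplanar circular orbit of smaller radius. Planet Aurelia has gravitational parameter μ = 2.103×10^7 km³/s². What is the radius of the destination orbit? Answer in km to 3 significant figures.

r₂ = 80200 km

Transfer time t = 13.0 hours = 46800 s, and t = π√(a_t³/μ).
So a_t = (μ t²/π²)^(1/3) = (2.103×10^7 × (46800)² / π²)^(1/3) = 1.6711×10^5 km.
Since a_t = (r₁ + r₂)/2, r₂ = 2a_t − r₁ = 2×1.6711×10^5 − 2.540×10^5 = 80220 km.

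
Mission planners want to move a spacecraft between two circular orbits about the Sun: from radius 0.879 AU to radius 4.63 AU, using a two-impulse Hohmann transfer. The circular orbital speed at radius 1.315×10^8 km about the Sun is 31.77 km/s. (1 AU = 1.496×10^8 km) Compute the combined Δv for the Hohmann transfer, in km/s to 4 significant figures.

From the circular-orbit relation v² = μ/r at r = 1.315×10^8 km: μ = v²r = (31.77)² × 1.315×10^8 = 1.32727×10^11 km³/s².
In km: r₁ = 0.879 × 1.496×10^8 = 1.314984×10^8 km; r₂ = 4.63 × 1.496×10^8 = 6.92648×10^8 km.
Semi-major axis of the transfer orbit: a_t = (1.314984×10^8 + 6.92648×10^8)/2 = 4.120732×10^8 km.
Circular speed at r₁: v₁ = √(μ/r₁) = √(1.32727×10^11/1.314984×10^8) = 31.77 km/s.
On the transfer ellipse at r₁, vis-viva gives v_p = √[μ(2/r₁ − 1/a_t)] = 41.19 km/s.
First burn Δv₁ = |v_p − v₁| = 9.420 km/s.
Circular speed at r₂: v₂ = √(μ/r₂) = 13.843 km/s.
Transfer-orbit speed at r₂: v_a = √[μ(2/r₂ − 1/a_t)] = 7.8198 km/s.
Second burn Δv₂ = |v₂ − v_a| = 6.023 km/s.
Total Δv = Δv₁ + Δv₂ = 15.44 km/s.

Δv = 15.44 km/s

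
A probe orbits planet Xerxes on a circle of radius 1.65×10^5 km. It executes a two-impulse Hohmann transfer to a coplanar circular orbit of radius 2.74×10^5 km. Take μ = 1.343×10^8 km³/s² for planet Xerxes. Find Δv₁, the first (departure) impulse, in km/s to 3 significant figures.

Δv₁ = 3.35 km/s

Transfer-ellipse semi-major axis a_t = (r₁ + r₂)/2 = (1.650×10^5 + 2.740×10^5)/2 = 2.195×10^5 km.
On the circular orbit at r = 1.650×10^5 km, v_c = √(μ/r) = 28.5296 km/s.
Vis-viva on the transfer ellipse at r = 1.650×10^5 km gives v_t = √[μ(2/r − 1/a_t)] = 31.8753 km/s.
Δv₁ = |v_t − v_c| = |31.8753 − 28.5296| = 3.346 km/s.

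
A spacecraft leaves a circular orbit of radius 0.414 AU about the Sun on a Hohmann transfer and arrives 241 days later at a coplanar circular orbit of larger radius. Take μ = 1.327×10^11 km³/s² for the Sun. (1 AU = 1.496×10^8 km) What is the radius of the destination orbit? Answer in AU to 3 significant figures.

In km: r₁ = 0.414 × 1.496×10^8 = 6.19344×10^7 km.
Transfer time t = 241 days = 2.08224×10^7 s, and t = π√(a_t³/μ).
So a_t = (μ t²/π²)^(1/3) = (1.327×10^11 × (2.08224×10^7)² / π²)^(1/3) = 1.7997×10^8 km.
Since a_t = (r₁ + r₂)/2, r₂ = 2a_t − r₁ = 2×1.7997×10^8 − 6.19344×10^7 = 2.980056×10^8 km.
In AU: r₂ = 2.980056×10^8 / 1.496×10^8 = 1.99 AU.

r₂ = 1.99 AU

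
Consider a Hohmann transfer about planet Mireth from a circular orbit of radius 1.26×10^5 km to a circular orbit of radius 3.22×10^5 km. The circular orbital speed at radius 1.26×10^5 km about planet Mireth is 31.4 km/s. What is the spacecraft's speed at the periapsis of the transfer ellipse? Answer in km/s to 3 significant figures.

From the circular-orbit relation v² = μ/r at r = 1.26×10^5 km: μ = v²r = (31.4)² × 1.26×10^5 = 1.24231×10^8 km³/s².
Transfer-ellipse semi-major axis a_t = (r₁ + r₂)/2 = (1.260×10^5 + 3.220×10^5)/2 = 2.240×10^5 km.
The periapsis of the transfer ellipse is at r = 1.260×10^5 km.
From the vis-viva equation, v = √[μ(2/r − 1/a_t)] = 37.65 km/s.

v = 37.6 km/s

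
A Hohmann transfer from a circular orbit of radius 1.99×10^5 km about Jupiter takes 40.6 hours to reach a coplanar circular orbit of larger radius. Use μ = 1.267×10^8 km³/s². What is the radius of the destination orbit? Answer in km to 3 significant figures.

Transfer time t = 40.6 hours = 1.4616×10^5 s, and t = π√(a_t³/μ).
So a_t = (μ t²/π²)^(1/3) = (1.267×10^8 × (1.4616×10^5)² / π²)^(1/3) = 6.4970×10^5 km.
Since a_t = (r₁ + r₂)/2, r₂ = 2a_t − r₁ = 2×6.4970×10^5 − 1.990×10^5 = 1.1004×10^6 km.

r₂ = 1.10×10^6 km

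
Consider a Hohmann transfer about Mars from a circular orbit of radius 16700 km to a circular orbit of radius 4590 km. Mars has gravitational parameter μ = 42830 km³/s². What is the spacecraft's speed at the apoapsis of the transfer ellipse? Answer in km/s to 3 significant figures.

Transfer-ellipse semi-major axis a_t = (r₁ + r₂)/2 = (16700 + 4590)/2 = 10645 km.
At apoapsis, r = 16700 km.
From the vis-viva equation, v = √[μ(2/r − 1/a_t)] = 1.052 km/s.

v = 1.05 km/s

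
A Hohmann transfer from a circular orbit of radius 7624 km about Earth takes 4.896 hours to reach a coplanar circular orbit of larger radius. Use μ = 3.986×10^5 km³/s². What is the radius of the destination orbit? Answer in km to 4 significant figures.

r₂ = 38850 km

Transfer time t = 4.896 hours = 17625.6 s, and t = π√(a_t³/μ).
So a_t = (μ t²/π²)^(1/3) = (3.986×10^5 × (17625.6)² / π²)^(1/3) = 23237 km.
Since a_t = (r₁ + r₂)/2, r₂ = 2a_t − r₁ = 2×23237 − 7624 = 38850 km.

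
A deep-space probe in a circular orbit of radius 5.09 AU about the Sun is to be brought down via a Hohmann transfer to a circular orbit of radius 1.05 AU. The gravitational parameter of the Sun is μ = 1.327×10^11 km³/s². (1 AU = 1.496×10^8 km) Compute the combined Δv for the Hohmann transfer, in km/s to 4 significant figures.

In km: r₁ = 5.09 × 1.496×10^8 = 7.61464×10^8 km; r₂ = 1.05 × 1.496×10^8 = 1.5708×10^8 km.
The Hohmann ellipse has a_t = (r₁ + r₂)/2 = 4.59272×10^8 km.
Circular speed at r₁: v₁ = √(μ/r₁) = √(1.327×10^11/7.61464×10^8) = 13.201 km/s.
Transfer-orbit speed at r₁ (v² = μ(2/r − 1/a)): v_a = √[μ(2/r₁ − 1/a_t)] = 7.7203 km/s.
First burn Δv₁ = |v_a − v₁| = 5.481 km/s.
At r₂, v₂ = √(μ/r₂) = 29.07 km/s.
Transfer-orbit speed at r₂: v_p = √[μ(2/r₂ − 1/a_t)] = 37.43 km/s.
Second burn Δv₂ = |v₂ − v_p| = 8.360 km/s.
Total Δv = Δv₁ + Δv₂ = 13.84 km/s.

Δv = 13.84 km/s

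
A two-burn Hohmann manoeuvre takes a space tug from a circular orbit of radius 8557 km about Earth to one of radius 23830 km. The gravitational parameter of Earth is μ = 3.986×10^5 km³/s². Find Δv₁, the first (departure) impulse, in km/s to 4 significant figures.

Δv₁ = 1.454 km/s

Semi-major axis of the transfer orbit: a_t = (8557 + 23830)/2 = 16193.5 km.
Circular speed at r = 8557 km: v_c = √(μ/r) = 6.825 km/s.
Transfer-orbit speed at the same r (vis-viva, a = a_t): v_t = √[μ(2/r − 1/a_t)] = 8.279 km/s.
Δv₁ = |v_t − v_c| = |8.279 − 6.825| = 1.454 km/s.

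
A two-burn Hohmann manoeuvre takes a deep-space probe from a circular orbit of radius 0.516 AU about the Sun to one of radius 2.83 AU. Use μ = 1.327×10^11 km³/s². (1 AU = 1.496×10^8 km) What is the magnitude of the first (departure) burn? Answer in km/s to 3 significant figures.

Δv₁ = 12.5 km/s

In km: r₁ = 0.516 × 1.496×10^8 = 7.71936×10^7 km; r₂ = 2.83 × 1.496×10^8 = 4.23368×10^8 km.
Semi-major axis of the transfer orbit: a_t = (7.71936×10^7 + 4.23368×10^8)/2 = 2.502808×10^8 km.
Circular speed at r = 7.71936×10^7 km: v_c = √(μ/r) = 41.46 km/s.
Vis-viva on the transfer ellipse at r = 7.71936×10^7 km gives v_t = √[μ(2/r − 1/a_t)] = 53.92 km/s.
Δv₁ = |v_t − v_c| = |53.92 − 41.46| = 12.46 km/s.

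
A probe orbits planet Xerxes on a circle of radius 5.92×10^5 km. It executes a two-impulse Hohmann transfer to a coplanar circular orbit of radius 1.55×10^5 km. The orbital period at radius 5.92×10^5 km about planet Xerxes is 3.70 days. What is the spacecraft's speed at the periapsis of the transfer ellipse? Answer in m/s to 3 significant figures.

v = 28600 m/s

From Kepler's third law T² = 4π²r³/μ at r = 5.92×10^5 km, T = 3.70 days = 3.70 × 86400 s = 3.1968×10^5 s: μ = 4π²r³/T² = 8.01482×10^7 km³/s².
Semi-major axis of the transfer orbit: a_t = (5.920×10^5 + 1.550×10^5)/2 = 3.735×10^5 km.
At periapsis, r = 1.550×10^5 km.
Vis-viva: v = √[μ(2/r − 1/a_t)] = √[8.01482×10^7 × (2/1.550×10^5 − 1/3.735×10^5)] = 28.63 km/s.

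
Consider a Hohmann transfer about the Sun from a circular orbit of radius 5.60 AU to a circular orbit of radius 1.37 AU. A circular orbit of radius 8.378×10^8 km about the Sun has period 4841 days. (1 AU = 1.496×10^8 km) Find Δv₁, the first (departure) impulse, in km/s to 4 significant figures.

Δv₁ = 4.695 km/s

From Kepler's third law T² = 4π²r³/μ at r = 8.378×10^8 km, T = 4841 days = 4841 × 86400 s = 4.182624×10^8 s: μ = 4π²r³/T² = 1.32704×10^11 km³/s².
In km: r₁ = 5.60 × 1.496×10^8 = 8.3776×10^8 km; r₂ = 1.37 × 1.496×10^8 = 2.04952×10^8 km.
Semi-major axis of the transfer orbit: a_t = (8.3776×10^8 + 2.04952×10^8)/2 = 5.21356×10^8 km.
Circular speed at r = 8.3776×10^8 km: v_c = √(μ/r) = 12.586 km/s.
Vis-viva on the transfer ellipse at r = 8.3776×10^8 km gives v_t = √[μ(2/r − 1/a_t)] = 7.8912 km/s.
Δv₁ = |v_t − v_c| = |7.8912 − 12.586| = 4.695 km/s.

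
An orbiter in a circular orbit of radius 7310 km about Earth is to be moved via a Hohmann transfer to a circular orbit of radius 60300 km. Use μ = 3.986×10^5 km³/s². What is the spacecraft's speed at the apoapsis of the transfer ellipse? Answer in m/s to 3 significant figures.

The Hohmann ellipse has a_t = (r₁ + r₂)/2 = 33805 km.
The apoapsis of the transfer ellipse is at r = 60300 km.
From the vis-viva equation, v = √[μ(2/r − 1/a_t)] = 1.196 km/s.

v = 1200 m/s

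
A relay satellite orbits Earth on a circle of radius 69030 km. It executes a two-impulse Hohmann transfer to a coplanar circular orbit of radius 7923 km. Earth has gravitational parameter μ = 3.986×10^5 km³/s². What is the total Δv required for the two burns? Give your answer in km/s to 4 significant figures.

Δv = 3.720 km/s

Semi-major axis of the transfer orbit: a_t = (69030 + 7923)/2 = 38476.5 km.
At r₁ the circular-orbit speed is v₁ = √(μ/r₁) = 2.4030 km/s.
On the transfer ellipse at r₁, vis-viva gives v_a = √[μ(2/r₁ − 1/a_t)] = 1.0904 km/s.
First burn Δv₁ = |v_a − v₁| = 1.3126 km/s.
At r₂, v₂ = √(μ/r₂) = 7.0929 km/s.
Transfer-orbit speed at r₂: v_p = √[μ(2/r₂ − 1/a_t)] = 9.5005 km/s.
Second burn Δv₂ = |v₂ − v_p| = 2.4076 km/s.
Δv = Δv₁ + Δv₂ = 1.3126 + 2.4076 = 3.720 km/s.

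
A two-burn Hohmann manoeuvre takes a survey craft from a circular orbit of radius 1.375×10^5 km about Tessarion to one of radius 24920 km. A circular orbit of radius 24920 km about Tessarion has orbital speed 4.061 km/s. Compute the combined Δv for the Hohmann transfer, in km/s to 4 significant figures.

From the circular-orbit relation v² = μ/r at r = 24920 km: μ = v²r = (4.061)² × 24920 = 4.10974×10^5 km³/s².
The Hohmann ellipse has a_t = (r₁ + r₂)/2 = 81210 km.
At r₁ the circular-orbit speed is v₁ = √(μ/r₁) = 1.728843 km/s.
Transfer-orbit speed at r₁ (vis-viva): v_a = √[μ(2/r₁ − 1/a_t)] = 0.9576899 km/s.
First burn Δv₁ = |v_a − v₁| = 0.7712 km/s.
At r₂, v₂ = √(μ/r₂) = 4.061 km/s.
Transfer-orbit speed at r₂: v_p = √[μ(2/r₂ − 1/a_t)] = 5.284 km/s.
Second burn Δv₂ = |v₂ − v_p| = 1.223 km/s.
Total Δv = Δv₁ + Δv₂ = 1.994 km/s.

Δv = 1.994 km/s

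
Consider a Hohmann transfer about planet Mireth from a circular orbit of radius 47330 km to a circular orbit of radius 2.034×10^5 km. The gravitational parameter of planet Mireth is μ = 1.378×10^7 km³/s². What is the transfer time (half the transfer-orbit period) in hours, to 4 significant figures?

t = 10.43 hours

Transfer-ellipse semi-major axis a_t = (r₁ + r₂)/2 = (47330 + 2.034×10^5)/2 = 1.25365×10^5 km.
Half the transfer-orbit period gives t = π√(a_t³/μ) = 37565.5 s.
Converting: 37565.5 s ÷ 3600 s/hour = 10.43 hours.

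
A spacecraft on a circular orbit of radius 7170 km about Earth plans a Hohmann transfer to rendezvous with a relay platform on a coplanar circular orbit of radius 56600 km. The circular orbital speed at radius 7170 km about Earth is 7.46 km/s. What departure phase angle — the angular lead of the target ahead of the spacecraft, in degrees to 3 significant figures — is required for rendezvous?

φ = 104°

From the circular-orbit relation v² = μ/r at r = 7170 km: μ = v²r = (7.46)² × 7170 = 3.99022×10^5 km³/s².
Transfer-ellipse semi-major axis a_t = (r₁ + r₂)/2 = (7170 + 56600)/2 = 31885 km.
The half-period of the transfer ellipse is t = π√(a_t³/μ) = 28316 s.
The target's mean motion on its circular orbit is ω₂ = √(μ/r₂³) = 4.6911×10^-5 rad/s.
Angle swept by the target during transfer: ω₂·t = 1.3283 rad = 76.11°.
The spacecraft traverses 180° on the transfer ellipse, so the target must lead by 180° − 76.11° = 104°.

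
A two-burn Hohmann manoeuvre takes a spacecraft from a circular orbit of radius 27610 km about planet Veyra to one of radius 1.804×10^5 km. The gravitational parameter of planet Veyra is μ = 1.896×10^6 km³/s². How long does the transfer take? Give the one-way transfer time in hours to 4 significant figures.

The Hohmann ellipse has a_t = (r₁ + r₂)/2 = 1.04005×10^5 km.
Transfer time t = π√(a_t³/μ) = π√((1.04005×10^5)³ / 1.896×10^6) = 76530 s.
Converting: 76530 s ÷ 3600 s/hour = 21.26 hours.

t = 21.26 hours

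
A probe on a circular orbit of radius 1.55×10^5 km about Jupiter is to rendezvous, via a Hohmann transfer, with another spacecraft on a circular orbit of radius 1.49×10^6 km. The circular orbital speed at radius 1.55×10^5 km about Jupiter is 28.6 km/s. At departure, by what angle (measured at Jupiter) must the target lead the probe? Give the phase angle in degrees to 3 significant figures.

φ = 106°

From the circular-orbit relation v² = μ/r at r = 1.55×10^5 km: μ = v²r = (28.6)² × 1.55×10^5 = 1.26784×10^8 km³/s².
Semi-major axis of the transfer orbit: a_t = (1.550×10^5 + 1.490×10^6)/2 = 8.225×10^5 km.
The half-period of the transfer ellipse is t = π√(a_t³/μ) = 2.08124×10^5 s.
The target's mean motion on its circular orbit is ω₂ = √(μ/r₂³) = 6.19088×10^-6 rad/s.
Angle swept by the target during transfer: ω₂·t = 1.28847 rad = 73.82°.
The probe traverses 180° on the transfer ellipse, so the target must lead by 180° − 73.82° = 106°.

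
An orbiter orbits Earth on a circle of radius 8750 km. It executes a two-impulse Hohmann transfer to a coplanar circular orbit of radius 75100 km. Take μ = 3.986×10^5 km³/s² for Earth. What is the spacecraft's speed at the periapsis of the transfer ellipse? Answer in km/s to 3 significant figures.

Transfer-ellipse semi-major axis a_t = (r₁ + r₂)/2 = (8750 + 75100)/2 = 41925 km.
At periapsis, r = 8750 km.
Applying v² = μ(2/r − 1/a_t): v = 9.033 km/s.

v = 9.03 km/s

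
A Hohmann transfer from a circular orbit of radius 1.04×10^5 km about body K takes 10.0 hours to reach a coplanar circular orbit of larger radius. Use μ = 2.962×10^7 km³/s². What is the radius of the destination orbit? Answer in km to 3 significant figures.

r₂ = 2.11×10^5 km

Transfer time t = 10.0 hours = 36000 s, and t = π√(a_t³/μ).
So a_t = (μ t²/π²)^(1/3) = (2.962×10^7 × (36000)² / π²)^(1/3) = 1.5726×10^5 km.
Since a_t = (r₁ + r₂)/2, r₂ = 2a_t − r₁ = 2×1.5726×10^5 − 1.040×10^5 = 2.1052×10^5 km.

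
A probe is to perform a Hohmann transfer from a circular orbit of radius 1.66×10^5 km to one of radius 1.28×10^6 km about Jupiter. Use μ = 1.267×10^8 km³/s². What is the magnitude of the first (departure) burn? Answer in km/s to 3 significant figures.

Δv₁ = 9.13 km/s

Transfer-ellipse semi-major axis a_t = (r₁ + r₂)/2 = (1.660×10^5 + 1.280×10^6)/2 = 7.230×10^5 km.
Circular speed at r = 1.660×10^5 km: v_c = √(μ/r) = 27.627 km/s.
Vis-viva on the transfer ellipse at r = 1.660×10^5 km gives v_t = √[μ(2/r − 1/a_t)] = 36.760 km/s.
Δv₁ = |v_t − v_c| = |36.760 − 27.627| = 9.133 km/s.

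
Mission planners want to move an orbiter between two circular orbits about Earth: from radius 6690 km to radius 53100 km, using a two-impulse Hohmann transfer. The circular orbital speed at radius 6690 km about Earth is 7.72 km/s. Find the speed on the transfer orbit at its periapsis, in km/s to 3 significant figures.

From the circular-orbit relation v² = μ/r at r = 6690 km: μ = v²r = (7.72)² × 6690 = 3.98713×10^5 km³/s².
Semi-major axis of the transfer orbit: a_t = (6690 + 53100)/2 = 29895 km.
The periapsis of the transfer ellipse is at r = 6690 km.
Vis-viva: v = √[μ(2/r − 1/a_t)] = √[3.98713×10^5 × (2/6690 − 1/29895)] = 10.29 km/s.

v = 10.3 km/s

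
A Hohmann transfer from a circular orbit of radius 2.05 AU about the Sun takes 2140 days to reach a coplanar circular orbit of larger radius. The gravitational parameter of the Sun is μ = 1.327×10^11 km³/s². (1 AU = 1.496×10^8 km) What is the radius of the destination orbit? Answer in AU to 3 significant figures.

In km: r₁ = 2.05 × 1.496×10^8 = 3.0668×10^8 km.
Transfer time t = 2140 days = 1.84896×10^8 s, and t = π√(a_t³/μ).
So a_t = (μ t²/π²)^(1/3) = (1.327×10^11 × (1.84896×10^8)² / π²)^(1/3) = 7.7175×10^8 km.
Since a_t = (r₁ + r₂)/2, r₂ = 2a_t − r₁ = 2×7.7175×10^8 − 3.0668×10^8 = 1.23682×10^9 km.
In AU: r₂ = 1.23682×10^9 / 1.496×10^8 = 8.27 AU.

r₂ = 8.27 AU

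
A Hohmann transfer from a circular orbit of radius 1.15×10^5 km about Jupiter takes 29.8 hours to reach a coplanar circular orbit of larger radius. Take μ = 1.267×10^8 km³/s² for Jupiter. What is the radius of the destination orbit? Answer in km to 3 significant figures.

r₂ = 9.42×10^5 km

Transfer time t = 29.8 hours = 1.0728×10^5 s, and t = π√(a_t³/μ).
So a_t = (μ t²/π²)^(1/3) = (1.267×10^8 × (1.0728×10^5)² / π²)^(1/3) = 5.2865×10^5 km.
Since a_t = (r₁ + r₂)/2, r₂ = 2a_t − r₁ = 2×5.2865×10^5 − 1.150×10^5 = 9.423×10^5 km.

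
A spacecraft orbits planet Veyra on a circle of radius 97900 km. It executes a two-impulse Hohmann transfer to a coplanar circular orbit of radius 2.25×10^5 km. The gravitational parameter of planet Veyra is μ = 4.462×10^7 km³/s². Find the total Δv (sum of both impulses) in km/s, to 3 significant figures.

Δv = 6.97 km/s

Semi-major axis of the transfer orbit: a_t = (97900 + 2.250×10^5)/2 = 1.6145×10^5 km.
At r₁ the circular-orbit speed is v₁ = √(μ/r₁) = 21.349 km/s.
Transfer-orbit speed at r₁ (vis-viva): v_p = √[μ(2/r₁ − 1/a_t)] = 25.203 km/s.
First burn Δv₁ = |v_p − v₁| = 3.854 km/s.
At r₂, v₂ = √(μ/r₂) = 14.082 km/s.
Transfer-orbit speed at r₂: v_a = √[μ(2/r₂ − 1/a_t)] = 10.966 km/s.
Second burn Δv₂ = |v₂ − v_a| = 3.116 km/s.
Total Δv = Δv₁ + Δv₂ = 6.970 km/s.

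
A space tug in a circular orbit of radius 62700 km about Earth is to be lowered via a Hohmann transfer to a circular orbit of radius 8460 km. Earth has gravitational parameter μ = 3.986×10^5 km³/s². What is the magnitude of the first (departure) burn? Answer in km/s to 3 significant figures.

Semi-major axis of the transfer orbit: a_t = (62700 + 8460)/2 = 35580 km.
On the circular orbit at r = 62700 km, v_c = √(μ/r) = 2.521 km/s.
Transfer-orbit speed at the same r (vis-viva, a = a_t): v_t = √[μ(2/r − 1/a_t)] = 1.229 km/s.
Δv₁ = |v_t − v_c| = |1.229 − 2.521| = 1.292 km/s.

Δv₁ = 1.29 km/s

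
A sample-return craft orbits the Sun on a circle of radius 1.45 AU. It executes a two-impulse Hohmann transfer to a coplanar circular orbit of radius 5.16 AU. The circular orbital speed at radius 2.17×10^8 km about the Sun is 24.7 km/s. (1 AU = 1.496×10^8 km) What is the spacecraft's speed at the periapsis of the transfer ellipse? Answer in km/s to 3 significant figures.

From the circular-orbit relation v² = μ/r at r = 2.17×10^8 km: μ = v²r = (24.7)² × 2.17×10^8 = 1.32390×10^11 km³/s².
In km: r₁ = 1.45 × 1.496×10^8 = 2.1692×10^8 km; r₂ = 5.16 × 1.496×10^8 = 7.71936×10^8 km.
Transfer-ellipse semi-major axis a_t = (r₁ + r₂)/2 = (2.1692×10^8 + 7.71936×10^8)/2 = 4.94428×10^8 km.
At periapsis, r = 2.1692×10^8 km.
Applying v² = μ(2/r − 1/a_t): v = 30.87 km/s.

v = 30.9 km/s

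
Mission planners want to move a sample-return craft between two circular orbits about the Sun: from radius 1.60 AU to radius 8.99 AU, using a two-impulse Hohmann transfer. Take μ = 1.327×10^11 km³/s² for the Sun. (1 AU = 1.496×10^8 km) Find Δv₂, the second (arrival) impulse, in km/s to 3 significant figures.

Δv₂ = 4.47 km/s

In km: r₁ = 1.60 × 1.496×10^8 = 2.3936×10^8 km; r₂ = 8.99 × 1.496×10^8 = 1.344904×10^9 km.
Transfer-ellipse semi-major axis a_t = (r₁ + r₂)/2 = (2.3936×10^8 + 1.344904×10^9)/2 = 7.92132×10^8 km.
On the circular orbit at r = 1.344904×10^9 km, v_c = √(μ/r) = 9.933 km/s.
Vis-viva on the transfer ellipse at r = 1.344904×10^9 km gives v_t = √[μ(2/r − 1/a_t)] = 5.460 km/s.
Δv₂ = |v_t − v_c| = |5.460 − 9.933| = 4.473 km/s.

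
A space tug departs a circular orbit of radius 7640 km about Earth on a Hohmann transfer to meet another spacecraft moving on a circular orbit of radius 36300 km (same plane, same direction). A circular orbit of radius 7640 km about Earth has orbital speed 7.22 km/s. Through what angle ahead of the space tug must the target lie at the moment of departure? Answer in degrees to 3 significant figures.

φ = 95.2°

From the circular-orbit relation v² = μ/r at r = 7640 km: μ = v²r = (7.22)² × 7640 = 3.98261×10^5 km³/s².
The Hohmann ellipse has a_t = (r₁ + r₂)/2 = 21970 km.
The half-period of the transfer ellipse is t = π√(a_t³/μ) = 16211.05 s.
The target's mean motion on its circular orbit is ω₂ = √(μ/r₂³) = 9.124812×10^-5 rad/s.
Angle swept by the target during transfer: ω₂·t = 1.47923 rad = 84.754°.
Arrival is 180° from departure on the ellipse, so φ = 180° − 84.754° = 95.2°.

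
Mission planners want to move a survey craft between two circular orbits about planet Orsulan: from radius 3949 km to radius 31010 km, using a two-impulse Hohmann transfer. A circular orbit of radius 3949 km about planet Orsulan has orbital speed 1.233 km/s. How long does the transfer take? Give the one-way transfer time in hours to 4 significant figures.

From the circular-orbit relation v² = μ/r at r = 3949 km: μ = v²r = (1.233)² × 3949 = 6003.62 km³/s².
The Hohmann ellipse has a_t = (r₁ + r₂)/2 = 17479.5 km.
Transfer time t = π√(a_t³/μ) = π√((17479.5)³ / 6003.62) = 93700 s.
Converting: 93700 s ÷ 3600 s/hour = 26.03 hours.

t = 26.03 hours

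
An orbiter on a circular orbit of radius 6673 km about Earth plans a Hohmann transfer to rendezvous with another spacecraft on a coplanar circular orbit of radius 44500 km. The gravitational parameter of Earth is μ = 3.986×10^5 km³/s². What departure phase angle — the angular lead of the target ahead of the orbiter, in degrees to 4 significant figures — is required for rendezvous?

Semi-major axis of the transfer orbit: a_t = (6673 + 44500)/2 = 25586.5 km.
The half-period of the transfer ellipse is t = π√(a_t³/μ) = 20366 s.
The target's mean motion on its circular orbit is ω₂ = √(μ/r₂³) = 6.7256×10^-5 rad/s.
Angle swept by the target during transfer: ω₂·t = 1.3697 rad = 78.48°.
The orbiter traverses 180° on the transfer ellipse, so the target must lead by 180° − 78.48° = 101.5°.

φ = 101.5°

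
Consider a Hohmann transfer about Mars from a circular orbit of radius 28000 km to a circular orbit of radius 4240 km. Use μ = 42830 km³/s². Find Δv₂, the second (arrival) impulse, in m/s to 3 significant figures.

Δv₂ = 1010 m/s

Transfer-ellipse semi-major axis a_t = (r₁ + r₂)/2 = (28000 + 4240)/2 = 16120 km.
On the circular orbit at r = 4240 km, v_c = √(μ/r) = 3.178 km/s.
Transfer-orbit speed at the same r (vis-viva, a = a_t): v_t = √[μ(2/r − 1/a_t)] = 4.189 km/s.
Δv₂ = |v_t − v_c| = |4.189 − 3.178| = 1.011 km/s.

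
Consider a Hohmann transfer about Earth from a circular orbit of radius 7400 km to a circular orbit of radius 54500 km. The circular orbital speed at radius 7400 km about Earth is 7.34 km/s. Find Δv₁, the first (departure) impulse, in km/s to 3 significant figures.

From the circular-orbit relation v² = μ/r at r = 7400 km: μ = v²r = (7.34)² × 7400 = 3.98679×10^5 km³/s².
Transfer-ellipse semi-major axis a_t = (r₁ + r₂)/2 = (7400 + 54500)/2 = 30950 km.
On the circular orbit at r = 7400 km, v_c = √(μ/r) = 7.340 km/s.
Vis-viva on the transfer ellipse at r = 7400 km gives v_t = √[μ(2/r − 1/a_t)] = 9.740 km/s.
Δv₁ = |v_t − v_c| = |9.740 − 7.340| = 2.400 km/s.

Δv₁ = 2.40 km/s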